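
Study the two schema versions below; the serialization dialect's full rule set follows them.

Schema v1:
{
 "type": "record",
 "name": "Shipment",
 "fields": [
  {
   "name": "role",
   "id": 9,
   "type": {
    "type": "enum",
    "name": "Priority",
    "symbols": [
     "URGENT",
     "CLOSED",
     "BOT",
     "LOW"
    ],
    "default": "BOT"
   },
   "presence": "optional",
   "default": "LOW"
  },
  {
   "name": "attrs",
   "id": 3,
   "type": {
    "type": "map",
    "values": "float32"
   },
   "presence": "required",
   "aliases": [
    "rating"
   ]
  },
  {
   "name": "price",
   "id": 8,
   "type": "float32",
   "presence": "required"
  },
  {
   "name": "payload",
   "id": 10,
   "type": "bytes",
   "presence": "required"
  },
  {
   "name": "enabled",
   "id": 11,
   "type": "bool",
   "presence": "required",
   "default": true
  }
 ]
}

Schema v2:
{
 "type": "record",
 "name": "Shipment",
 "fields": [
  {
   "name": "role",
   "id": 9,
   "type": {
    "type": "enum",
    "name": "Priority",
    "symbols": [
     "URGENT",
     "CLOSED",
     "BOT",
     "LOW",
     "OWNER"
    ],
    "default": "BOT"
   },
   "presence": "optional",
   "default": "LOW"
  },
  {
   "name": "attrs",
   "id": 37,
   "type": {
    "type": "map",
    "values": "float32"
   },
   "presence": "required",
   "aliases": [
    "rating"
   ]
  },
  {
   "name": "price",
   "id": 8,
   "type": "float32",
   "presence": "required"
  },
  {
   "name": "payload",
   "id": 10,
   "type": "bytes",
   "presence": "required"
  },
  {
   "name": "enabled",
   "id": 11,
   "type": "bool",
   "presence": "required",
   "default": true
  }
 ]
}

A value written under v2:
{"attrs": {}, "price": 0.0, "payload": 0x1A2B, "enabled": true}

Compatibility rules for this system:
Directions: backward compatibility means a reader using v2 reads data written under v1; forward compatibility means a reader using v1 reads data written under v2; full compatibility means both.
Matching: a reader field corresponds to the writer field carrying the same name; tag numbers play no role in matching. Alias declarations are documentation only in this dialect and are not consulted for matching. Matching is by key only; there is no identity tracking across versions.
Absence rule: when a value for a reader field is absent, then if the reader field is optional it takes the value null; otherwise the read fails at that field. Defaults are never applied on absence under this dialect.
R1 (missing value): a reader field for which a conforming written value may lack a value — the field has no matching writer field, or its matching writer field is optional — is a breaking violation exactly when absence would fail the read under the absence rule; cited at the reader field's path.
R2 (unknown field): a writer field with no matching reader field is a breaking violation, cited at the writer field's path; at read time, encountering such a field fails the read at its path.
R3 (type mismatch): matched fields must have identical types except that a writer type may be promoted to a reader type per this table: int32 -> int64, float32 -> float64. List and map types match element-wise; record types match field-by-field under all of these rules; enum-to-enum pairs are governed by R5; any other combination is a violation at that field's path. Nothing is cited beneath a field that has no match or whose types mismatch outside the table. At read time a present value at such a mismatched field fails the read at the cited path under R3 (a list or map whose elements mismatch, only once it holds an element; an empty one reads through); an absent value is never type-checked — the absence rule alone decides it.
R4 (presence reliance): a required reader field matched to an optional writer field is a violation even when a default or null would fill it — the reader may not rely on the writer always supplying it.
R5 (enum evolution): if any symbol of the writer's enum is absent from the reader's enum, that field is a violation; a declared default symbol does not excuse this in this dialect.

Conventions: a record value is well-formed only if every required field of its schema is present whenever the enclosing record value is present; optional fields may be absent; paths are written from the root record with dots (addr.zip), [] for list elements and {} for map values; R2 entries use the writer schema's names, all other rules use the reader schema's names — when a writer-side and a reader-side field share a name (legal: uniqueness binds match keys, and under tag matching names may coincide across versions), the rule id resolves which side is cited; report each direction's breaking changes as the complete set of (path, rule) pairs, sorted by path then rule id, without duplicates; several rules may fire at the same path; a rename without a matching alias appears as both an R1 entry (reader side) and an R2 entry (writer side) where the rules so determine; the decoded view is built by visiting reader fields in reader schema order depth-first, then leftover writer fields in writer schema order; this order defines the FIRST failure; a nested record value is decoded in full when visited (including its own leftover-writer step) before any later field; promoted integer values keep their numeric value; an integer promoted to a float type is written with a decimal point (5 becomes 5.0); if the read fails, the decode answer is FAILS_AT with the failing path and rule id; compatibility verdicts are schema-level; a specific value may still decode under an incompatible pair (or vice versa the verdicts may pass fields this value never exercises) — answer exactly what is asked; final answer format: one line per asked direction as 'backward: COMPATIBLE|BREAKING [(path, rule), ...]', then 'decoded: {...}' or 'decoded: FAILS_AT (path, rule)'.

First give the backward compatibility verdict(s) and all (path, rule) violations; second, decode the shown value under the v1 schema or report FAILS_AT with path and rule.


backward: COMPATIBLE []; decoded: {"role": null, "attrs": {}, "price": 0.0, "payload": 0x1A2B, "enabled": true}

arrows below run writer -> reader for Shipment
backward on Shipment — v2 reading data written by v1:
  Priority -> Priority, writer optional: role aligns to role
  map<string, float32> -> map<string, float32>, writer required: attrs aligns to attrs
  float32 -> float32, writer required: price aligns to price
  bytes -> bytes, writer required: payload aligns to payload
  bool -> bool, writer required: enabled aligns to enabled
  nothing fires on Shipment: backward is COMPATIBLE
migrating the Shipment value to v1:
  role := null (not supplied -> null)
  attrs := {}
  price := 0.0
  payload := 0x1A2B
  enabled := true
  => decoded: {"role": null, "attrs": {}, "price": 0.0, "payload": 0x1A2B, "enabled": true}
checking off the Shipment differences that do not matter here:
  field attrs in record Shipment: tag 3 changed to 37 -> fires no rule on Shipment, leaving the asked answer as it is
  enum Priority (field role in record Shipment): symbol OWNER added -> affects forward compatibility only, which is not asked


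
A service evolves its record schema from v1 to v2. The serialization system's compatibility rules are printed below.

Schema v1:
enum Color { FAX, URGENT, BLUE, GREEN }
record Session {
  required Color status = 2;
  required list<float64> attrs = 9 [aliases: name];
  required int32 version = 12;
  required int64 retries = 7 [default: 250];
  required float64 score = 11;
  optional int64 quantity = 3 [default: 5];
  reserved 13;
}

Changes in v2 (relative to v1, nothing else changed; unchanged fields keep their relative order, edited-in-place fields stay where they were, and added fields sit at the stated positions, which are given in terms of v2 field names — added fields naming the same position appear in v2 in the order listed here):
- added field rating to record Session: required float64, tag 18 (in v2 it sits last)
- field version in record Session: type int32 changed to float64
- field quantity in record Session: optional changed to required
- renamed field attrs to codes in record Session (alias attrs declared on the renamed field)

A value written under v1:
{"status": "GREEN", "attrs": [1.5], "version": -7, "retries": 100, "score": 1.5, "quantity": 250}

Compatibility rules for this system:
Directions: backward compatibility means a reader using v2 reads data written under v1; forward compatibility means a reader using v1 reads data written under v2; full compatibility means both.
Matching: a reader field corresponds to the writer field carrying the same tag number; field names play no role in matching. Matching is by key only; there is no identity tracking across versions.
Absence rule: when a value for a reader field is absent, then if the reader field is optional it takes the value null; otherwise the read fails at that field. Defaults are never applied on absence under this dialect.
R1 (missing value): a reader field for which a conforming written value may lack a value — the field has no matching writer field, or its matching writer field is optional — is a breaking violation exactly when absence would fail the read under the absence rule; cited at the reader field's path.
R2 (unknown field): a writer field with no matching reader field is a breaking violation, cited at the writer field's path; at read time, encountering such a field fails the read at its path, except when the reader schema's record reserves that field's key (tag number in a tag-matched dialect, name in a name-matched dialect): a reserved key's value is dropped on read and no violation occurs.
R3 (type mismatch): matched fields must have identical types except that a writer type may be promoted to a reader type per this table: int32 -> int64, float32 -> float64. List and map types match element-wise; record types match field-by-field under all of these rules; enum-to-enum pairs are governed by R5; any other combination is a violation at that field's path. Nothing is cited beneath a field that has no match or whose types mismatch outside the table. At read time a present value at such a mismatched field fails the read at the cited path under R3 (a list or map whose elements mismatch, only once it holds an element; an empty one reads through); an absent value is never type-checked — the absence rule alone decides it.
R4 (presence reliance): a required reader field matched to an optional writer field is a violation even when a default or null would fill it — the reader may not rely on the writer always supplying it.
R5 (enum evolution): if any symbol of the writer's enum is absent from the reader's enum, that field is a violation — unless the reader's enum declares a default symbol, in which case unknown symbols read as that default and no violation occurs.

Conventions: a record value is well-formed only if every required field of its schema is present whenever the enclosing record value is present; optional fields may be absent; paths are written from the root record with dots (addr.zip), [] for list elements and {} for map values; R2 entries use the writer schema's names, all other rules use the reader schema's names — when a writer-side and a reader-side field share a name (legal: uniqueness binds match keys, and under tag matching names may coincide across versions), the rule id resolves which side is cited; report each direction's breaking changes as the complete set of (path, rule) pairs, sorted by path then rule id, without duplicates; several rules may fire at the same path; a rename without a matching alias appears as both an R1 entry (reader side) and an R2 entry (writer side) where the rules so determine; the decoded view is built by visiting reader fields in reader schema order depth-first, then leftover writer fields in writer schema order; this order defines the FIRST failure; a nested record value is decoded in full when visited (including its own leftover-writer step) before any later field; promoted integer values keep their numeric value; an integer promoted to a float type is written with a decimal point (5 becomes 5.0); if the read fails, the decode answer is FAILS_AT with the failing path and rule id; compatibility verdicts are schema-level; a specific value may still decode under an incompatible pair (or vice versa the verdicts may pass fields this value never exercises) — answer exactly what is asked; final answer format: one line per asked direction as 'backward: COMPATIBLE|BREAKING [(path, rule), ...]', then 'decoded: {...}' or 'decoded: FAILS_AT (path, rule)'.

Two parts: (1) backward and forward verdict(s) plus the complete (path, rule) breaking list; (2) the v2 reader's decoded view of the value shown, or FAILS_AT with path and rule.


the writer's type comes first in each Session pair
backward on Session — v2 reading data written by v1:
  writer required, Color -> Color: reader status maps from writer status
  writer required, list<float64> -> list<float64>: reader codes maps from writer attrs
  writer required, int32 -> float64: reader version maps from writer version
  writer required, int64 -> int64: reader retries maps from writer retries
  writer required, float64 -> float64: reader score maps from writer score
  writer optional, int64 -> int64: reader quantity maps from writer quantity
  no writer field matches reader rating
  breaking: (quantity, R1)
  breaking: (quantity, R4)
  breaking: (rating, R1)
  breaking: (version, R3)
  => backward verdict for Session: BREAKING, 4 violation(s)
forward on Session — v1 reading data written by v2:
  writer required, Color -> Color: reader status maps from writer status
  writer required, list<float64> -> list<float64>: reader attrs maps from writer codes
  writer required, float64 -> int32: reader version maps from writer version
  writer required, int64 -> int64: reader retries maps from writer retries
  writer required, float64 -> float64: reader score maps from writer score
  writer required, int64 -> int64: reader quantity maps from writer quantity
  leftover writer field: rating
  breaking: (rating, R2)
  breaking: (version, R3)
  => forward verdict for Session: BREAKING, 2 violation(s)
decode walk for Session under reader schema v2:
  status := "GREEN"
  codes := [1.5] (from writer attrs)
  read fails at version under R3
  => FAILS_AT (version, R3)

backward: BREAKING [(quantity, R1), (quantity, R4), (rating, R1), (version, R3)]; forward: BREAKING [(rating, R2), (version, R3)]; decoded: FAILS_AT (version, R3)


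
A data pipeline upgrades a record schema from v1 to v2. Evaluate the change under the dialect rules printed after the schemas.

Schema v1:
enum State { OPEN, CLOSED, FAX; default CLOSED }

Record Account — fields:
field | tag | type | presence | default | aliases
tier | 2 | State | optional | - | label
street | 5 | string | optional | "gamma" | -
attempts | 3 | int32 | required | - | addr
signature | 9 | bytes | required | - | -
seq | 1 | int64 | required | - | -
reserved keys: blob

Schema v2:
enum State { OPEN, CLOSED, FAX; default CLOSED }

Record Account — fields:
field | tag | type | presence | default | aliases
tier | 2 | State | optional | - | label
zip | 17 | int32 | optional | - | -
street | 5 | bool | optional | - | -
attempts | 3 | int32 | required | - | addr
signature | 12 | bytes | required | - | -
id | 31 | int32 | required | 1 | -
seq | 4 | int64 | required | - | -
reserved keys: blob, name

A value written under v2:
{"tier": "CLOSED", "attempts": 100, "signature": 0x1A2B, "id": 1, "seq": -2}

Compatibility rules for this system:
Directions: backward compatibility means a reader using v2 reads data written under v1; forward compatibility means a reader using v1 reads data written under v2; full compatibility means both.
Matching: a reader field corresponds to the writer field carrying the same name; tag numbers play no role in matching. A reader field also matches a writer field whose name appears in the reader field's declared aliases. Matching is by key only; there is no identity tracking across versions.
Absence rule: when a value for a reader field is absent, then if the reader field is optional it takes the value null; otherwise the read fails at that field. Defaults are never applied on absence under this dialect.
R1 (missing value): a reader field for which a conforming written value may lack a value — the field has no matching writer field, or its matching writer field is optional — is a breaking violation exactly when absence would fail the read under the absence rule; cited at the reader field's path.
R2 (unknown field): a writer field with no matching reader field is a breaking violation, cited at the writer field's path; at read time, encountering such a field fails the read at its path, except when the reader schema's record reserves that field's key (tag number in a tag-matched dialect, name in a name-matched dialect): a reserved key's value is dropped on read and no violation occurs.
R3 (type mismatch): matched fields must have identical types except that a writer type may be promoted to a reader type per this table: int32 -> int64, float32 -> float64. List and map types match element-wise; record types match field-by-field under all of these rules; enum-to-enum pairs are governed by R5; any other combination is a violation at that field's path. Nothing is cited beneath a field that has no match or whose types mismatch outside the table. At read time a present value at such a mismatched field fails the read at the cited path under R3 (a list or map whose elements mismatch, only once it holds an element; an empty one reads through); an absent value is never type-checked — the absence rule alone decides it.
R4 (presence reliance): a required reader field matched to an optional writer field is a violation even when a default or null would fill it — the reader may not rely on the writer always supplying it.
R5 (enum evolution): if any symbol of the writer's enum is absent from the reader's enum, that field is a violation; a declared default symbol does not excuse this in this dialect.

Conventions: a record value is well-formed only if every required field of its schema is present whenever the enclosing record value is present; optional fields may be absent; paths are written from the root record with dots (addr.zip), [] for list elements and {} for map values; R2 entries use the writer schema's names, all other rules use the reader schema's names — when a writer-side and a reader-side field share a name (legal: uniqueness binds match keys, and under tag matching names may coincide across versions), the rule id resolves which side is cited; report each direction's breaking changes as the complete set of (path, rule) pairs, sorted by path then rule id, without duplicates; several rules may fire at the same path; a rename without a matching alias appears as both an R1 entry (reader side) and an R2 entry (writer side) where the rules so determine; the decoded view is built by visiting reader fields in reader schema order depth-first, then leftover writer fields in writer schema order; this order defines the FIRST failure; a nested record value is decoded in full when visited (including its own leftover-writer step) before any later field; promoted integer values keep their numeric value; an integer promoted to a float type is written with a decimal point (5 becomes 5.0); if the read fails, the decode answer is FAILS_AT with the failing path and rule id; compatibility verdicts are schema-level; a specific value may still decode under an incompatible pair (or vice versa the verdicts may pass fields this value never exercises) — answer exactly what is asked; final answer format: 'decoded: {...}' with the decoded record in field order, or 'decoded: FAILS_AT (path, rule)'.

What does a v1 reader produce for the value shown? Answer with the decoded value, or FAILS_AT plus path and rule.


each type pair in Account: writer, then reader
decode (reader v1):
  tier := "CLOSED"
  street := null (absent, optional -> null)
  attempts := 100
  signature := 0x1A2B
  seq := -2
  read fails at id under R2 (unknown field)
  => FAILS_AT (id, R2)
checking off the Account differences that do not matter here:
  added field zip to record Account: optional int32, tag 17 (in v2 it sits immediately before street) -> affects the rule determinations only; this particular Account value decodes identically
  field seq in record Account: tag 1 changed to 4 -> fires no rule on Account under this dialect and leaves the result unchanged
  field signature in record Account: tag 9 changed to 12 -> fires no rule on Account under this dialect and leaves the result unchanged
  field street in record Account: type string changed to bool (its default is dropped) -> affects the rule determinations only; this particular Account value decodes identically

decoded: FAILS_AT (id, R2)


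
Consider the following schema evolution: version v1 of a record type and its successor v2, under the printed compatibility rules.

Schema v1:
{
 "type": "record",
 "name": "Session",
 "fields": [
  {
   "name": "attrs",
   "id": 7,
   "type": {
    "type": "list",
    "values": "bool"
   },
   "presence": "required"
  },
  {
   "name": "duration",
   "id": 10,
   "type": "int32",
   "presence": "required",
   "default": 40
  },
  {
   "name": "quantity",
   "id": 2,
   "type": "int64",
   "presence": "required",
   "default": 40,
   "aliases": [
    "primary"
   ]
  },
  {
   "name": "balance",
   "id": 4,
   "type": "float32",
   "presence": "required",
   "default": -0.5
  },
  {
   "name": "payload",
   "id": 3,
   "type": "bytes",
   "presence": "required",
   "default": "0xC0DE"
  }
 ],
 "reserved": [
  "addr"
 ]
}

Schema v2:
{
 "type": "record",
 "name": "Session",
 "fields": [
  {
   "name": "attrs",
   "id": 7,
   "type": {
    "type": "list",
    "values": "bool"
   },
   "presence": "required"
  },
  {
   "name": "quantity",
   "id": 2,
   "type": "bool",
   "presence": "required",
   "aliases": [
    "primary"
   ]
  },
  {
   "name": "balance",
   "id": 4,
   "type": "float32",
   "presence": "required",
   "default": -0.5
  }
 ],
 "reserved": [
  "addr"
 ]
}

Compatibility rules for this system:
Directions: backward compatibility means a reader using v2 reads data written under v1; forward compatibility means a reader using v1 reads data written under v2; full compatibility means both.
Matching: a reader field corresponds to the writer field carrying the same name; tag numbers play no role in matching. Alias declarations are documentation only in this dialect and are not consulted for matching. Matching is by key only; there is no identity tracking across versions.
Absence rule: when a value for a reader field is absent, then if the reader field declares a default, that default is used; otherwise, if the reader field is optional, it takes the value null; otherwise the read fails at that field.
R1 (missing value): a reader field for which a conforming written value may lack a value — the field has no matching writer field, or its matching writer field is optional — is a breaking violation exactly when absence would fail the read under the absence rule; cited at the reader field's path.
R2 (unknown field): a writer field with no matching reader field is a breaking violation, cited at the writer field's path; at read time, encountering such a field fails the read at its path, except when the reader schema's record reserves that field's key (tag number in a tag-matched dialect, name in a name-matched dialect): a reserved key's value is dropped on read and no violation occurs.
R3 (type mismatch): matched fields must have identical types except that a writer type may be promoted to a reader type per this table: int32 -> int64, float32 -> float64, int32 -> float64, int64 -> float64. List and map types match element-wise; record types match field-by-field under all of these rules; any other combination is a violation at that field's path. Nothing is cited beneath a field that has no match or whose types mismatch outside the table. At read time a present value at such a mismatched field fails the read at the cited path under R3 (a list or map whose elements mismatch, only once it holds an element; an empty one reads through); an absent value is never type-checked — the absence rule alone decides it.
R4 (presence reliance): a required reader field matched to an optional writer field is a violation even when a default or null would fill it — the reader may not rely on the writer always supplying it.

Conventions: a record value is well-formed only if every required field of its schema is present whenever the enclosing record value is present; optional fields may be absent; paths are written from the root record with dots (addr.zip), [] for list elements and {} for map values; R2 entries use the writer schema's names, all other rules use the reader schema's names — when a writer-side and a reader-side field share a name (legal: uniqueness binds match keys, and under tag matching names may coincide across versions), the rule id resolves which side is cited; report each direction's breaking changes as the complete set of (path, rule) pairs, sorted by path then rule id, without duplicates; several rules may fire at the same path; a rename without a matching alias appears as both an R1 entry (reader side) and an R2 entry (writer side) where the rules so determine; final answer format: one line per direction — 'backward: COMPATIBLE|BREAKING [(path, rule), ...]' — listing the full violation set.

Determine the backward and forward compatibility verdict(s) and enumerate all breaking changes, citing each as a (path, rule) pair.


arrows below run writer -> reader for Session
backward analysis of Session with v2 as reader and v1 as writer:
  attrs <- attrs (list<bool> -> list<bool>, writer required)
  quantity <- quantity (int64 -> bool, writer required)
  balance <- balance (float32 -> float32, writer required)
  leftover writer field: duration
  leftover writer field: payload
  R2 fires at duration
  R2 fires at payload
  R3 fires at quantity
  => backward verdict for Session: BREAKING, 3 violation(s)
forward analysis of Session with v1 as reader and v2 as writer:
  attrs <- attrs (list<bool> -> list<bool>, writer required)
  duration: no writer-side match
  quantity <- quantity (bool -> int64, writer required)
  balance <- balance (float32 -> float32, writer required)
  payload: no writer-side match
  R3 fires at quantity
  => forward verdict for Session: BREAKING, 1 violation(s)

backward: BREAKING [(duration, R2), (payload, R2), (quantity, R3)]; forward: BREAKING [(quantity, R3)]


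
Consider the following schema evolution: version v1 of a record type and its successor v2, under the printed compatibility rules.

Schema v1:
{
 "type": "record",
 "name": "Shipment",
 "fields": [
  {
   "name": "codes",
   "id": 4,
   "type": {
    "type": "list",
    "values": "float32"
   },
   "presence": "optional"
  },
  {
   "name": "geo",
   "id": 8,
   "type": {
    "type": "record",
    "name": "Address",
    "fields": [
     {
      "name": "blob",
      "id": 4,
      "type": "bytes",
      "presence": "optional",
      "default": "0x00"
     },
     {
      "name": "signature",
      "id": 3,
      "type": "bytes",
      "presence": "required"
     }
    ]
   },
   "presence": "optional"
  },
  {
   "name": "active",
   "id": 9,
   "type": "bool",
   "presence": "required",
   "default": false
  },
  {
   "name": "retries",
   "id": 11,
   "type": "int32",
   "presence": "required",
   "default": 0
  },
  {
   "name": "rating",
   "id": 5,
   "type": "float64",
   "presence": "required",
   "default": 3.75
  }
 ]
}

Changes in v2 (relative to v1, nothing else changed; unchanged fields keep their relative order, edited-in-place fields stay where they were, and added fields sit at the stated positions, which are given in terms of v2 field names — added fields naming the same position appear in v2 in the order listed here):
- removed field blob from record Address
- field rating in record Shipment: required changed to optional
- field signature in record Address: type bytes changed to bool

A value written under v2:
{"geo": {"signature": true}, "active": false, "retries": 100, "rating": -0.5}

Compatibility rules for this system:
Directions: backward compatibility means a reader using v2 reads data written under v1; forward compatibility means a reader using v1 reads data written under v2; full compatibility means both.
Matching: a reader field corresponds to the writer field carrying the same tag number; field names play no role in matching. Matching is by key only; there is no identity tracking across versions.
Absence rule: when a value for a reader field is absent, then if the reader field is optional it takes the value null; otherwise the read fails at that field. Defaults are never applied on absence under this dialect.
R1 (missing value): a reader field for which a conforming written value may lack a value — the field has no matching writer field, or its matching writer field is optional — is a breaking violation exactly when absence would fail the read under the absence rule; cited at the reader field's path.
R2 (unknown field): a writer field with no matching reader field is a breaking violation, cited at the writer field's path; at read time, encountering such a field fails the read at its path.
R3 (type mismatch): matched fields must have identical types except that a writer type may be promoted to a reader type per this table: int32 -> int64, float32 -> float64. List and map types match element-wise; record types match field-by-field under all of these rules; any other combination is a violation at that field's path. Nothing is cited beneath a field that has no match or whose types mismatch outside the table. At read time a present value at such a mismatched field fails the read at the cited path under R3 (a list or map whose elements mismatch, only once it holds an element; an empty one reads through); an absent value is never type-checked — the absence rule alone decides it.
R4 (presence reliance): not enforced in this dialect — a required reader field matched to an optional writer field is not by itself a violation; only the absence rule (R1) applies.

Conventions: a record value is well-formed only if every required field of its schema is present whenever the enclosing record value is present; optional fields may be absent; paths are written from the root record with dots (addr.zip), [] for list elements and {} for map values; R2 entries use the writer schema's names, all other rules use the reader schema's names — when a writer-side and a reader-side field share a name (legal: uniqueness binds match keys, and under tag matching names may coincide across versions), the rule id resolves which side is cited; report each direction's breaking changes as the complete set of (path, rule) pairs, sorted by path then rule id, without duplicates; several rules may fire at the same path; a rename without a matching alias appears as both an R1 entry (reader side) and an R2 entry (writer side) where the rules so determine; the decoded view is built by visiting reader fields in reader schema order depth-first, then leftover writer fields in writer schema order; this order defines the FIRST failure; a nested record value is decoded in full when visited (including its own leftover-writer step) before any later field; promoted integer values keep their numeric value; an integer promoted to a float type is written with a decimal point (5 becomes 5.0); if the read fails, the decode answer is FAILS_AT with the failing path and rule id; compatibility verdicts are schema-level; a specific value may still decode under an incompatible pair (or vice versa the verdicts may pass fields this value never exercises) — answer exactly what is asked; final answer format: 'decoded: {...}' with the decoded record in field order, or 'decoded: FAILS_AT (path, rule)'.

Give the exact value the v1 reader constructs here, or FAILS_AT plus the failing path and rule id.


decoded: FAILS_AT (geo.signature, R3)

arrows below run writer -> reader for Shipment
decode (reader v1):
  codes := null (not supplied -> null)
  geo.blob := null (not supplied -> null)
  read fails at geo.signature under R3
  => FAILS_AT (geo.signature, R3)
the other Shipment changes do not affect what is asked:
  removed field blob from record Address -> changes Shipment's schema-level verdicts only — the decode of this value is the same
  field rating in record Shipment: required changed to optional -> changes Shipment's schema-level verdicts only — the decode of this value is the same


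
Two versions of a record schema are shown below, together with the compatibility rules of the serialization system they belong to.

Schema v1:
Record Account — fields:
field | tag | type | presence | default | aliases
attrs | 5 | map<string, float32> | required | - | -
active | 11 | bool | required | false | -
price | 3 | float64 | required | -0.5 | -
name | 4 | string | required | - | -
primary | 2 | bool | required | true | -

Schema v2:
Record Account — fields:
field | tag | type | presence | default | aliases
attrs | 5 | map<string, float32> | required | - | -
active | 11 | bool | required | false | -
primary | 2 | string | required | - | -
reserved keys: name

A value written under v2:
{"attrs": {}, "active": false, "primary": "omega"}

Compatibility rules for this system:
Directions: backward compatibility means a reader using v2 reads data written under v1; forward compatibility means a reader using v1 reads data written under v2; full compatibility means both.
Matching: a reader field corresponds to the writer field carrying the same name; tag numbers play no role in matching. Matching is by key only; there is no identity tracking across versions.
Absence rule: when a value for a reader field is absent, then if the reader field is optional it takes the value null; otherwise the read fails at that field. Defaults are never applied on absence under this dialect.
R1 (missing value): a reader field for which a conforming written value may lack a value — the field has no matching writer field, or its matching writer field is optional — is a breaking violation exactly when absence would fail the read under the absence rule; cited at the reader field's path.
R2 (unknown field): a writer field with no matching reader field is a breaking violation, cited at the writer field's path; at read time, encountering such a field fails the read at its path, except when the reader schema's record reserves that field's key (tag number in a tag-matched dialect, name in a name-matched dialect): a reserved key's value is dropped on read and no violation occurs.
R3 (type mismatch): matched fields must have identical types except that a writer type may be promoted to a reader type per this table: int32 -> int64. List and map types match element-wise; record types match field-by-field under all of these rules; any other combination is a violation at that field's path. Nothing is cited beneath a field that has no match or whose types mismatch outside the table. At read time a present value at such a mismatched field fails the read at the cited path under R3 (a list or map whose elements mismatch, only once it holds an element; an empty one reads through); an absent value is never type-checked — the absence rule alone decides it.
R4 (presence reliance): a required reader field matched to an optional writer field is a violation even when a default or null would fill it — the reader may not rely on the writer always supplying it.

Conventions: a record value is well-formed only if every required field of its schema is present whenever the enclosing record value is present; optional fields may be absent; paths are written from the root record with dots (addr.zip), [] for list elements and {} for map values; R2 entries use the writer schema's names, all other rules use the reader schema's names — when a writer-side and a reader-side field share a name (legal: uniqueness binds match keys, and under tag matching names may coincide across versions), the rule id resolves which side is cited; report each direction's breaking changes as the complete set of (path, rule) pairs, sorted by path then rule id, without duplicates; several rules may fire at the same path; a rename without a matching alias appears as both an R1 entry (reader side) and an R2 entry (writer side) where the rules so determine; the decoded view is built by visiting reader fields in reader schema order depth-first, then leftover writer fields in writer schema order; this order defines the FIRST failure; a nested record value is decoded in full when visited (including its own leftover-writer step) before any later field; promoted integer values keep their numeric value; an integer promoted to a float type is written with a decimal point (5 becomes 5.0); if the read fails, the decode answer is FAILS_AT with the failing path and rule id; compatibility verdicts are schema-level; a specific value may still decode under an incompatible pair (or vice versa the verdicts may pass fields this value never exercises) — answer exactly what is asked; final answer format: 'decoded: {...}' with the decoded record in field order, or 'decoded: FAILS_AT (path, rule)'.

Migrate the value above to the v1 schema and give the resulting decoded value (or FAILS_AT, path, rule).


each type pair in Account: writer, then reader
migrating the Account value to v1:
  attrs := {}
  active := false
  read fails at price under R1 (no fill)
  => FAILS_AT (price, R1)
remaining Account differences; none change what is asked:
  field primary in record Account: type bool changed to string (its default is dropped) -> schema-level compatibility only; this Account value's decode is unchanged
  removed field name from record Account (its key "name" joins the reserved list) -> schema-level compatibility only; this Account value's decode is unchanged

decoded: FAILS_AT (price, R1)


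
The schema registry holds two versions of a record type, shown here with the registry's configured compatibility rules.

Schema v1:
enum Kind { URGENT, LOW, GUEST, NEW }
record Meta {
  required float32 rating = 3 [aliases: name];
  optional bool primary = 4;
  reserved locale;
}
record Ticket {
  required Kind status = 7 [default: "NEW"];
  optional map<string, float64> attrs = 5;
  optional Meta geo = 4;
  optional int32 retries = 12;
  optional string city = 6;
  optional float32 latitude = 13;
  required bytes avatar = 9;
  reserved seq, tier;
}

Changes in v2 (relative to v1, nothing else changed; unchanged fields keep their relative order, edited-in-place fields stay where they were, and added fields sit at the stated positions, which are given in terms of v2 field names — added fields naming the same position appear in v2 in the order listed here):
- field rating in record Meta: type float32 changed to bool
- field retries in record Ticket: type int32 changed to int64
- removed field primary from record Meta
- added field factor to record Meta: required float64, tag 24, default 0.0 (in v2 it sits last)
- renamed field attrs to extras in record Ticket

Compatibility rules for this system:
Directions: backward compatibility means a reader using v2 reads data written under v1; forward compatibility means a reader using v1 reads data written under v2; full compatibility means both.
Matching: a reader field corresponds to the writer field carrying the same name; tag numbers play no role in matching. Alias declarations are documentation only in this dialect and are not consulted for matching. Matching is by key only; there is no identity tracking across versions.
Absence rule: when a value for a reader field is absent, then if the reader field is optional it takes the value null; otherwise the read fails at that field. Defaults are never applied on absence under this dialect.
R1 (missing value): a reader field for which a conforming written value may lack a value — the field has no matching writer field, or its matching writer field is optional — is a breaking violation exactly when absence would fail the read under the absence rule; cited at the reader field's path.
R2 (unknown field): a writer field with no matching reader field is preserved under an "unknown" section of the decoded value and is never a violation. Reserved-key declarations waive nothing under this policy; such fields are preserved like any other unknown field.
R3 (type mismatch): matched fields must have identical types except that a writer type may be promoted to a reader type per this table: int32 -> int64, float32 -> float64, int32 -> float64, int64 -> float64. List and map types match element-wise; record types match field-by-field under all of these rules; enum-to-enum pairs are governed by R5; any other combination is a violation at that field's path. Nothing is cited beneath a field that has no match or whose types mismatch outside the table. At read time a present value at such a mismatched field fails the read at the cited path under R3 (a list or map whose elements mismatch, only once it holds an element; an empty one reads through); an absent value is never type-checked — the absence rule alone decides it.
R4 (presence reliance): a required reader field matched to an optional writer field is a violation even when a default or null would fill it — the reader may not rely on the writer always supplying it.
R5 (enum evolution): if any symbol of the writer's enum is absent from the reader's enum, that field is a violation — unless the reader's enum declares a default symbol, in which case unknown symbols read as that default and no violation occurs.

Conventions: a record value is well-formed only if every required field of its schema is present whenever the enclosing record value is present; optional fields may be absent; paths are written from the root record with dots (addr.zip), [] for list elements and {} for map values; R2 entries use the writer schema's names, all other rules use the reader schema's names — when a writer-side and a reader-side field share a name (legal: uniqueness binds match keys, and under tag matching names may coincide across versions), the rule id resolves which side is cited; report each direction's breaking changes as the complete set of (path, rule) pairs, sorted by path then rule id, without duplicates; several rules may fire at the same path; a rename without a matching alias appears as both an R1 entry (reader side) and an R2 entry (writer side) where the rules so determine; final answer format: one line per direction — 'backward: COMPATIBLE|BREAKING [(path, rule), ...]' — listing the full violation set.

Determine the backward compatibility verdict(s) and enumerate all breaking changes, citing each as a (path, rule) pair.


in Ticket below, arrows point writer -> reader
backward on Ticket — v2 reading data written by v1:
  status <- status (Kind -> Kind, writer required)
  extras: no writer-side match
  geo <- geo (Meta -> Meta, writer optional)
  retries <- retries (int32 -> int64, writer optional)
  city <- city (string -> string, writer optional)
  latitude <- latitude (float32 -> float32, writer optional)
  avatar <- avatar (bytes -> bytes, writer required)
  leftover writer field: attrs
  geo.rating <- geo.rating (float32 -> bool, writer required)
  geo.factor: no writer-side match
  leftover writer field: geo.primary
  breaking: (geo.factor, R1)
  breaking: (geo.rating, R3)
  => backward: BREAKING (2)
the rest of the Ticket diff is inert for this question:
  field retries in record Ticket: type int32 changed to int64 -> affects forward compatibility only, which is not asked
  removed field primary from record Meta -> triggers nothing under Ticket's printed rules — same verdict
  renamed field attrs to extras in record Ticket -> triggers nothing under Ticket's printed rules — same verdict

backward: BREAKING [(geo.factor, R1), (geo.rating, R3)]
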